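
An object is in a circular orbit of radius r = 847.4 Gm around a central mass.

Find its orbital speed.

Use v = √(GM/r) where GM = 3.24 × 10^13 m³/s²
r = 847.4 Gm = 8.474 × 10^11 m
GM = 3.24 × 10^13 m³/s²
GM/r = (3.24 × 10^13) / (8.474 × 10^11) = 38.2346 m²/s²
v = √(GM/r) = 6.18341 m/s ≈ 6.183 m/s

Final answer: 6.183 m/s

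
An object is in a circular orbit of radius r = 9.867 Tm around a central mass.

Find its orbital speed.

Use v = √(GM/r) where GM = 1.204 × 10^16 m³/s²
r = 9.867 Tm = 9.867 × 10^12 m
GM = 1.204 × 10^16 m³/s²
GM/r = (1.204 × 10^16) / (9.867 × 10^12) = 1220.23 m²/s²
v = √(GM/r) = 34.9318 m/s ≈ 34.93 m/s

Final answer: 34.93 m/s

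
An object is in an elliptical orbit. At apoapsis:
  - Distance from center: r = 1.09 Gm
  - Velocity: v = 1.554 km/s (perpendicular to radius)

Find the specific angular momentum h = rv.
r = 1.09 Gm = 1.09 × 10^9 m
v = 1.554 km/s = 1554 m/s
h = rv = 1.09 × 10^9 × 1554 = 1.69386 × 10^12 m²/s ≈ 1.694 × 10^12 m²/s

Final answer: h = 1.694 × 10^12 m²/s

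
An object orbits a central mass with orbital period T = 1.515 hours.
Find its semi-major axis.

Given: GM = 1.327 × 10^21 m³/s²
T = 1.515 hours = 5454 s
GM = 1.327 × 10^21 m³/s²
Kepler's third law: a³ = GM T² / (4π²)
T² = 2.97461 × 10^7 s²
a³ = (1.327 × 10^21) × (2.97461 × 10^7) / (4π²) = 9.99865 × 10^26 m³
a = (a³)^(1/3) = 9.99955 × 10^8 m ≈ 1000 Mm

Final answer: 1000 Mm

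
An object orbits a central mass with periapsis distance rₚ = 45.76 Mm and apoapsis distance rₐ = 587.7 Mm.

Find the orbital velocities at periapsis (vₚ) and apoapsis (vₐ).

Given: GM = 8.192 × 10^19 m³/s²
rₚ = 45.76 Mm = 4.576 × 10^7 m
rₐ = 587.7 Mm = 5.877 × 10^8 m
GM = 8.192 × 10^19 m³/s²
a = (rₚ + rₐ)/2 = 3.1673 × 10^8 m
Vis-viva: v² = GM (2/r − 1/a)
vₚ² = 8.192 × 10^19 × (4.37063 × 10^-8 − 3.15726 × 10^-9) = 3.32178 × 10^12 m²/s²
vₚ = 1.82257 × 10^6 m/s ≈ 1823 km/s
vₐ² = 8.192 × 10^19 × (3.4031 × 10^-9 − 3.15726 × 10^-9) = 2.01387 × 10^10 m²/s²
vₐ = 141911 m/s ≈ 141.9 km/s

Final answer: vₚ = 1823 km/s, vₐ = 141.9 km/s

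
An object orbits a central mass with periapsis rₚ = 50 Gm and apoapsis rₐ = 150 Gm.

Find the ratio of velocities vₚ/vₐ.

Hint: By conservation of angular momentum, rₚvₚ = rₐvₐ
rₚ = 50 Gm = 5 × 10^10 m
rₐ = 150 Gm = 1.5 × 10^11 m
rₚvₚ = rₐvₐ  ⇒  vₚ/vₐ = rₐ/rₚ
vₚ/vₐ = (1.5 × 10^11) / (5 × 10^10) = 3

Final answer: vₚ/vₐ = 3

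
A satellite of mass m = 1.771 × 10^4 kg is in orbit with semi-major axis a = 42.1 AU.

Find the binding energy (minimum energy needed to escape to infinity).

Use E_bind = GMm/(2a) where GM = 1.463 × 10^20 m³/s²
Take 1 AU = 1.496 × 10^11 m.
a = 42.1 AU = 6.29816 × 10^12 m
GM = 1.463 × 10^20 m³/s²
m = 1.771 × 10^4 kg
GMm = 1.463 × 10^20 × 17710 = 2.59097 × 10^24 m³·kg/s²
2a = 1.25963 × 10^13 m
E_bind = GMm/(2a) = 2.05693 × 10^11 J ≈ 205.7 GJ

Final answer: 205.7 GJ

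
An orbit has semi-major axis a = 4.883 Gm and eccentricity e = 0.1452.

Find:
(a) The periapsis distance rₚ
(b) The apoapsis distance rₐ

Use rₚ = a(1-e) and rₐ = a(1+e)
a = 4.883 Gm = 4.883 × 10^9 m
e = 0.1452:  1 − e = 0.8548,  1 + e = 1.1452
(a) rₚ = a(1 − e) = 4.883 × 10^9 m × 0.8548 = 4.17399 × 10^9 m ≈ 4.174 Gm
(b) rₐ = a(1 + e) = 4.883 × 10^9 m × 1.1452 = 5.59201 × 10^9 m ≈ 5.592 Gm

Final answer:
(a) rₚ = 4.174 Gm
(b) rₐ = 5.592 Gm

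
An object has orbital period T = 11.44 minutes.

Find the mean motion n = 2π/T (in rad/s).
T = 11.44 minutes = 686.4 s
n = 2π / 686.4 s = 0.00915382 rad/s ≈ 0.009154 rad/s

Final answer: n = 0.009154 rad/s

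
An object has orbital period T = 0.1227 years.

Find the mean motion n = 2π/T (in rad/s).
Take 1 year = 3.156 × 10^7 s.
T = 0.1227 years = 3.87241 × 10^6 s
n = 2π / (3.87241 × 10^6 s) = 1.62255 × 10^-6 rad/s ≈ 1.623 × 10^-6 rad/s

Final answer: n = 1.623 × 10^-6 rad/s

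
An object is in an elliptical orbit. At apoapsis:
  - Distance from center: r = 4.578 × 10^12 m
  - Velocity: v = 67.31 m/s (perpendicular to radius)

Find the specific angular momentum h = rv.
r = 4.578 × 10^12 m
v = 67.31 m/s
h = rv = 4.578 × 10^12 × 67.31 = 3.08145 × 10^14 m²/s ≈ 3.081 × 10^14 m²/s

Final answer: h = 3.081 × 10^14 m²/s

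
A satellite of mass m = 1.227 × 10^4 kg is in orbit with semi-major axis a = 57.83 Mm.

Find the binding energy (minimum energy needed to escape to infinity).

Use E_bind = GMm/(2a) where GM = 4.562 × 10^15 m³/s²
a = 57.83 Mm = 5.783 × 10^7 m
GM = 4.562 × 10^15 m³/s²
m = 1.227 × 10^4 kg
GMm = 4.562 × 10^15 × 12270 = 5.59757 × 10^19 m³·kg/s²
2a = 1.1566 × 10^8 m
E_bind = GMm/(2a) = 4.83968 × 10^11 J ≈ 484 GJ

Final answer: 484 GJ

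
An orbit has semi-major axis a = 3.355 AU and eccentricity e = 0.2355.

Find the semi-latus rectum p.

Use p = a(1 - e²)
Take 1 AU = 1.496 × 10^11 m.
a = 3.355 AU = 5.01908 × 10^11 m
e = 0.2355,  e² = 0.0554602,  1 − e² = 0.94454
p = a(1 − e²) = 5.01908 × 10^11 m × 0.94454 = 4.74072 × 10^11 m ≈ 3.169 AU

Final answer: p = 3.169 AU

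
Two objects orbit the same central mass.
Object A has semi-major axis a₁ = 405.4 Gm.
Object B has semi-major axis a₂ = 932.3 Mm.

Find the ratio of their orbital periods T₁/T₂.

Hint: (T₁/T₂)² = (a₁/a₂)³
a₁ = 405.4 Gm = 4.054 × 10^11 m
a₂ = 932.3 Mm = 9.323 × 10^8 m
a₁/a₂ = 434.839
T₁/T₂ = (a₁/a₂)^(3/2) = (434.839)^1.5 = 9067.59

Final answer: T₁/T₂ = 9068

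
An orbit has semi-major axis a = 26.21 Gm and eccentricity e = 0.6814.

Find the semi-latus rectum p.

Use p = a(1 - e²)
a = 26.21 Gm = 2.621 × 10^10 m
e = 0.6814,  e² = 0.464306,  1 − e² = 0.535694
p = a(1 − e²) = 2.621 × 10^10 m × 0.535694 = 1.40405 × 10^10 m ≈ 14.04 Gm

Final answer: p = 14.04 Gm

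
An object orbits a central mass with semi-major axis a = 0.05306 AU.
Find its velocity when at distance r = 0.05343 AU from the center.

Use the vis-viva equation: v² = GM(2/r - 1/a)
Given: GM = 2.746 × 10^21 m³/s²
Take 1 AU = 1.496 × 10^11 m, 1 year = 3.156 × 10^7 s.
a = 0.05306 AU = 7.93778 × 10^9 m
r = 0.05343 AU = 7.99313 × 10^9 m
GM = 2.746 × 10^21 m³/s²
2/r − 1/a = 2.50215 × 10^-10 − 1.2598 × 10^-10 = 1.24235 × 10^-10 m⁻¹
v² = GM (2/r − 1/a) = 3.41149 × 10^11 m²/s²
v = 584080 m/s ≈ 123.2 AU/year

Final answer: 123.2 AU/year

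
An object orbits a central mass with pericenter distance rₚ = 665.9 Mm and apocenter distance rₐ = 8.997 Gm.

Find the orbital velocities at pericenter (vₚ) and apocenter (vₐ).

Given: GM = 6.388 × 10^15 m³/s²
rₚ = 665.9 Mm = 6.659 × 10^8 m
rₐ = 8.997 Gm = 8.997 × 10^9 m
GM = 6.388 × 10^15 m³/s²
a = (rₚ + rₐ)/2 = 4.83145 × 10^9 m
Vis-viva: v² = GM (2/r − 1/a)
vₚ² = 6.388 × 10^15 × (3.00345 × 10^-9 − 2.06977 × 10^-10) = 1.78639 × 10^7 m²/s²
vₚ = 4226.57 m/s ≈ 4.227 km/s
vₐ² = 6.388 × 10^15 × (2.22296 × 10^-10 − 2.06977 × 10^-10) = 97858.5 m²/s²
vₐ = 312.823 m/s ≈ 312.8 m/s

Final answer: vₚ = 4.227 km/s, vₐ = 312.8 m/s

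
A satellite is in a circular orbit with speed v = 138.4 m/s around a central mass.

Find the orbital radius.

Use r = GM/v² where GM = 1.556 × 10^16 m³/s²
v = 138.4 m/s
GM = 1.556 × 10^16 m³/s²
v² = 19154.6 m²/s²
r = GM/v² = (1.556 × 10^16) / 19154.6 = 8.12339 × 10^11 m ≈ 8.123 × 10^11 m

Final answer: 8.123 × 10^11 m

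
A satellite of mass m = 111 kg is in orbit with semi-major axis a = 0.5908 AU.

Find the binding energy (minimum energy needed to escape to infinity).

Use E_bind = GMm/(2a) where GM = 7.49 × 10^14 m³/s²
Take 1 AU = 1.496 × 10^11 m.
a = 0.5908 AU = 8.83837 × 10^10 m
GM = 7.49 × 10^14 m³/s²
m = 111 kg
GMm = 7.49 × 10^14 × 111 = 8.3139 × 10^16 m³·kg/s²
2a = 1.76767 × 10^11 m
E_bind = GMm/(2a) = 470330 J ≈ 470.3 kJ

Final answer: 470.3 kJ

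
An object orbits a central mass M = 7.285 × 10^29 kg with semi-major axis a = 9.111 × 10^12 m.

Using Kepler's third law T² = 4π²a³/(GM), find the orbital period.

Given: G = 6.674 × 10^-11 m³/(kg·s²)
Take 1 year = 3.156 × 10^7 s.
M = 7.285 × 10^29 kg
GM = G × M = 6.674 × 10^-11 × 7.285 × 10^29 = 4.86201 × 10^19 m³/s²
a = 9.111 × 10^12 m
a³ = 7.56307 × 10^38 m³
T = 2π √(a³/GM) = 2π √((7.56307 × 10^38) / (4.86201 × 10^19)) = 2π × 3.94404 × 10^9 s
T = 2.47811 × 10^10 s ≈ 785.2 years

Final answer: 785.2 years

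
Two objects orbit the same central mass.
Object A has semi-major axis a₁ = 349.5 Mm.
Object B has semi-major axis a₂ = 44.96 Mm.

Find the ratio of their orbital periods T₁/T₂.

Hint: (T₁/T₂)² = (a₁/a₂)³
a₁ = 349.5 Mm = 3.495 × 10^8 m
a₂ = 44.96 Mm = 4.496 × 10^7 m
a₁/a₂ = 7.77358
T₁/T₂ = (a₁/a₂)^(3/2) = (7.77358)^1.5 = 21.6736

Final answer: T₁/T₂ = 21.67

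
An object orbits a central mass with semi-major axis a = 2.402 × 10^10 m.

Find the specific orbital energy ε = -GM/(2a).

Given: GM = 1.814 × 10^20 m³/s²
a = 2.402 × 10^10 m
GM = 1.814 × 10^20 m³/s²
2a = 4.804 × 10^10 m
ε = −GM/(2a) = -3.77602 × 10^9 J/kg ≈ -3.776 GJ/kg

Final answer: -3.776 GJ/kg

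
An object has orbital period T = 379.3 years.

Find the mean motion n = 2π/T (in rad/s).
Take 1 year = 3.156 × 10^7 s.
T = 379.3 years = 1.19707 × 10^10 s
n = 2π / (1.19707 × 10^10 s) = 5.2488 × 10^-10 rad/s ≈ 5.249 × 10^-10 rad/s

Final answer: n = 5.249 × 10^-10 rad/s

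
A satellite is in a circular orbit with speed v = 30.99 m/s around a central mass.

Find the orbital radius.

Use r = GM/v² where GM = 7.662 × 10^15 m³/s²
v = 30.99 m/s
GM = 7.662 × 10^15 m³/s²
v² = 960.38 m²/s²
r = GM/v² = (7.662 × 10^15) / 960.38 = 7.97809 × 10^12 m ≈ 7.978 × 10^12 m

Final answer: 7.978 × 10^12 m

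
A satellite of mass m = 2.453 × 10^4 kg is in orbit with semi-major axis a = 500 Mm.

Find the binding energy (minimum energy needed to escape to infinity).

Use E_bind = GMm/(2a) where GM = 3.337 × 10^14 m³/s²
a = 500 Mm = 5 × 10^8 m
GM = 3.337 × 10^14 m³/s²
m = 2.453 × 10^4 kg
GMm = 3.337 × 10^14 × 24530 = 8.18566 × 10^18 m³·kg/s²
2a = 1 × 10^9 m
E_bind = GMm/(2a) = 8.18566 × 10^9 J ≈ 8.186 GJ

Final answer: 8.186 GJ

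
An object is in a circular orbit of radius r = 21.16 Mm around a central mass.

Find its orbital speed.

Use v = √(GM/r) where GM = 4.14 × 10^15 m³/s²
r = 21.16 Mm = 2.116 × 10^7 m
GM = 4.14 × 10^15 m³/s²
GM/r = (4.14 × 10^15) / (2.116 × 10^7) = 1.95652 × 10^8 m²/s²
v = √(GM/r) = 13987.6 m/s ≈ 13.99 km/s

Final answer: 13.99 km/s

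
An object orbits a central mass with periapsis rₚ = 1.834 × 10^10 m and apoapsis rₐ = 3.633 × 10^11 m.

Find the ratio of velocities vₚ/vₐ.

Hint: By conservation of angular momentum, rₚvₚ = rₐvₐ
rₚ = 1.834 × 10^10 m
rₐ = 3.633 × 10^11 m
rₚvₚ = rₐvₐ  ⇒  vₚ/vₐ = rₐ/rₚ
vₚ/vₐ = (3.633 × 10^11) / (1.834 × 10^10) = 19.8092

Final answer: vₚ/vₐ = 19.81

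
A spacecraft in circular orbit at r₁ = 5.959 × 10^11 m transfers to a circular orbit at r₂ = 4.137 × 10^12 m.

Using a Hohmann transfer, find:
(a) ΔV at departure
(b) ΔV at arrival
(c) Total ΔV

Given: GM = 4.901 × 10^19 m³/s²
r₁ = 5.959 × 10^11 m
r₂ = 4.137 × 10^12 m
GM = 4.901 × 10^19 m³/s²
Transfer ellipse: a_t = (r₁ + r₂)/2 = 2.36645 × 10^12 m
Circular speed at r₁: v₁ = √(GM/r₁) = 9068.92 m/s
Transfer speed at r₁ (periapsis): v₁ₜ = √(GM(2/r₁ − 1/a_t)) = 11990.8 m/s
(a) ΔV₁ = v₁ₜ − v₁ = 2921.92 m/s ≈ 2.922 km/s
Circular speed at r₂: v₂ = √(GM/r₂) = 3441.91 m/s
Transfer speed at r₂ (apoapsis): v₂ₜ = √(GM(2/r₂ − 1/a_t)) = 1727.18 m/s
(b) ΔV₂ = v₂ − v₂ₜ = 1714.73 m/s ≈ 1.715 km/s
(c) ΔV_total = ΔV₁ + ΔV₂ = 4636.65 m/s ≈ 4.637 km/s

Final answer:
(a) ΔV₁ = 2.922 km/s
(b) ΔV₂ = 1.715 km/s
(c) ΔV_total = 4.637 km/s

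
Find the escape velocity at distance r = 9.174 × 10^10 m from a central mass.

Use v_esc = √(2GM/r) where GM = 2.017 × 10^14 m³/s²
r = 9.174 × 10^10 m
GM = 2.017 × 10^14 m³/s²
2GM/r = 2 × (2.017 × 10^14) / (9.174 × 10^10) = 4397.21 m²/s²
v_esc = √(2GM/r) = 66.3115 m/s ≈ 66.31 m/s

Final answer: 66.31 m/s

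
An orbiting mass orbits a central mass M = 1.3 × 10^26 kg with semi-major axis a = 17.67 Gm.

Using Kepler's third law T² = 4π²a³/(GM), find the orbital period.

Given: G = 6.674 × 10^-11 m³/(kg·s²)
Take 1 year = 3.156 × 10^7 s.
M = 1.3 × 10^26 kg
GM = G × M = 6.674 × 10^-11 × 1.3 × 10^26 = 8.6762 × 10^15 m³/s²
a = 17.67 Gm = 1.767 × 10^10 m
a³ = 5.51708 × 10^30 m³
T = 2π √(a³/GM) = 2π √((5.51708 × 10^30) / (8.6762 × 10^15)) = 2π × 2.52168 × 10^7 s
T = 1.58442 × 10^8 s ≈ 5.02 years

Final answer: 5.02 years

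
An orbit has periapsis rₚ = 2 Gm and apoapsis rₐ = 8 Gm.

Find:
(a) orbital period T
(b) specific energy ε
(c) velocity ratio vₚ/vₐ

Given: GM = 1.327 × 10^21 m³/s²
rₚ = 2 Gm = 2 × 10^9 m
rₐ = 8 Gm = 8 × 10^9 m
GM = 1.327 × 10^21 m³/s²
a = (rₚ + rₐ)/2 = 5 × 10^9 m
e = (rₐ − rₚ)/(rₐ + rₚ) = (6 × 10^9) / (1 × 10^10) = 0.6
(a) a³ = 1.25 × 10^29 m³;  T = 2π √(a³/GM) = 2π × 9705.54 s = 60981.7 s ≈ 16.94 hours
(b) 2a = 1 × 10^10 m;  ε = −GM/(2a) = -1.327 × 10^11 J/kg ≈ -132.7 GJ/kg
(c) vₚ/vₐ = rₐ/rₚ (angular momentum) = (8 × 10^9) / (2 × 10^9) = 4 ≈ 4

Final answer:
(a) orbital period T = 16.94 hours
(b) specific energy ε = -132.7 GJ/kg
(c) velocity ratio vₚ/vₐ = 4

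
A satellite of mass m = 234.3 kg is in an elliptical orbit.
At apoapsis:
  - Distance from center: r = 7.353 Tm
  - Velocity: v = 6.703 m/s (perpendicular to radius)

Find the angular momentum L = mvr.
r = 7.353 Tm = 7.353 × 10^12 m
v = 6.703 m/s
vr = 6.703 × 7.353 × 10^12 = 4.92872 × 10^13 m²/s
L = m × vr = 234.3 × 4.92872 × 10^13 = 1.1548 × 10^16 kg·m²/s ≈ 1.155 × 10^16 kg·m²/s

Final answer: L = 1.155 × 10^16 kg·m²/s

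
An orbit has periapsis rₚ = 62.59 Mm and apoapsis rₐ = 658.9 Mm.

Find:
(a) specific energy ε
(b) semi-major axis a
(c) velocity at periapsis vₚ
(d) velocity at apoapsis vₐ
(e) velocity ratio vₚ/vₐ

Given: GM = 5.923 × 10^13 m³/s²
rₚ = 62.59 Mm = 6.259 × 10^7 m
rₐ = 658.9 Mm = 6.589 × 10^8 m
GM = 5.923 × 10^13 m³/s²
a = (rₚ + rₐ)/2 = 3.60745 × 10^8 m
e = (rₐ − rₚ)/(rₐ + rₚ) = (5.9631 × 10^8) / (7.2149 × 10^8) = 0.826498
(a) 2a = 7.2149 × 10^8 m;  ε = −GM/(2a) = -82094 J/kg ≈ -82.09 kJ/kg
(b) a = 3.60745 × 10^8 m ≈ 360.7 Mm
(c) vₚ² = GM (2/rₚ − 1/a) = 5.923 × 10^13 × (3.1954 × 10^-8 − 2.77204 × 10^-9) = 1.72845 × 10^6 m²/s²;  vₚ = 1314.7 m/s ≈ 1.315 km/s
(d) vₐ² = GM (2/rₐ − 1/a) = 5.923 × 10^13 × (3.03536 × 10^-9 − 2.77204 × 10^-9) = 15596.5 m²/s²;  vₐ = 124.886 m/s ≈ 124.9 m/s
(e) vₚ/vₐ = rₐ/rₚ (angular momentum) = (6.589 × 10^8) / (6.259 × 10^7) = 10.5272 ≈ 10.53

Final answer:
(a) specific energy ε = -82.09 kJ/kg
(b) semi-major axis a = 360.7 Mm
(c) velocity at periapsis vₚ = 1.315 km/s
(d) velocity at apoapsis vₐ = 124.9 m/s
(e) velocity ratio vₚ/vₐ = 10.53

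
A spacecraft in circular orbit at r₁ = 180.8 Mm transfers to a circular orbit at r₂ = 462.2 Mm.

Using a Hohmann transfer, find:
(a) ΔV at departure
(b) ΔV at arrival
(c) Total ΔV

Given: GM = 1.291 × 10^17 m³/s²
r₁ = 180.8 Mm = 1.808 × 10^8 m
r₂ = 462.2 Mm = 4.622 × 10^8 m
GM = 1.291 × 10^17 m³/s²
Transfer ellipse: a_t = (r₁ + r₂)/2 = 3.215 × 10^8 m
Circular speed at r₁: v₁ = √(GM/r₁) = 26721.7 m/s
Transfer speed at r₁ (periapsis): v₁ₜ = √(GM(2/r₁ − 1/a_t)) = 32039.7 m/s
(a) ΔV₁ = v₁ₜ − v₁ = 5318.01 m/s ≈ 5.318 km/s
Circular speed at r₂: v₂ = √(GM/r₂) = 16712.8 m/s
Transfer speed at r₂ (apoapsis): v₂ₜ = √(GM(2/r₂ − 1/a_t)) = 12533.1 m/s
(b) ΔV₂ = v₂ − v₂ₜ = 4179.71 m/s ≈ 4.18 km/s
(c) ΔV_total = ΔV₁ + ΔV₂ = 9497.71 m/s ≈ 9.498 km/s

Final answer:
(a) ΔV₁ = 5.318 km/s
(b) ΔV₂ = 4.18 km/s
(c) ΔV_total = 9.498 km/s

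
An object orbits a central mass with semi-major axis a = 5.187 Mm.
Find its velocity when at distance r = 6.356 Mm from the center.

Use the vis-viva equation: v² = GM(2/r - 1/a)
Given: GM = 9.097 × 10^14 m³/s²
a = 5.187 Mm = 5.187 × 10^6 m
r = 6.356 Mm = 6.356 × 10^6 m
GM = 9.097 × 10^14 m³/s²
2/r − 1/a = 3.14663 × 10^-7 − 1.9279 × 10^-7 = 1.21874 × 10^-7 m⁻¹
v² = GM (2/r − 1/a) = 1.10868 × 10^8 m²/s²
v = 10529.4 m/s ≈ 10.53 km/s

Final answer: 10.53 km/s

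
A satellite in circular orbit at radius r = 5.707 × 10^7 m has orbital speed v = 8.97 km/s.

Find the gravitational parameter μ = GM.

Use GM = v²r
r = 5.707 × 10^7 m
v = 8.97 km/s = 8970 m/s
v² = 8.04609 × 10^7 m²/s²
GM = v²r = 8.04609 × 10^7 × 5.707 × 10^7 = 4.5919 × 10^15 m³/s²
GM ≈ 4.592 × 10^15 m³/s²

Final answer: GM = 4.592 × 10^15 m³/s²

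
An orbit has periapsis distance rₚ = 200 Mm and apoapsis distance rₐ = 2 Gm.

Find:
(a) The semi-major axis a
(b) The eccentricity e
rₚ = 200 Mm = 2 × 10^8 m
rₐ = 2 Gm = 2 × 10^9 m
(a) a = (rₚ + rₐ)/2 = 1.1 × 10^9 m ≈ 1.1 Gm
(b) e = (rₐ − rₚ)/(rₐ + rₚ) = (1.8 × 10^9) / (2.2 × 10^9) = 0.818182

Final answer:
(a) a = 1.1 Gm
(b) e = 0.8182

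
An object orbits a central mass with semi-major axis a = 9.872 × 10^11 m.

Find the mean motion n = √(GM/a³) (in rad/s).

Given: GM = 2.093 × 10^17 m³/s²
a = 9.872 × 10^11 m
GM = 2.093 × 10^17 m³/s²
a³ = 9.62089 × 10^35 m³
GM/a³ = (2.093 × 10^17) / (9.62089 × 10^35) = 2.17547 × 10^-19 s⁻²
n = √(GM/a³) = 4.6642 × 10^-10 rad/s ≈ 4.664 × 10^-10 rad/s

Final answer: n = 4.664 × 10^-10 rad/s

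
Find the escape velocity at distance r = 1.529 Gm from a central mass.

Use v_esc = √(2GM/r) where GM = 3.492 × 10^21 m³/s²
r = 1.529 Gm = 1.529 × 10^9 m
GM = 3.492 × 10^21 m³/s²
2GM/r = 2 × (3.492 × 10^21) / (1.529 × 10^9) = 4.56769 × 10^12 m²/s²
v_esc = √(2GM/r) = 2.13722 × 10^6 m/s ≈ 2137 km/s

Final answer: 2137 km/s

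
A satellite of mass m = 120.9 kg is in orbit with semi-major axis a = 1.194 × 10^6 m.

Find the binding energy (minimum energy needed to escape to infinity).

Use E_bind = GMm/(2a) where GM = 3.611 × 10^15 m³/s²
a = 1.194 × 10^6 m
GM = 3.611 × 10^15 m³/s²
m = 120.9 kg
GMm = 3.611 × 10^15 × 120.9 = 4.3657 × 10^17 m³·kg/s²
2a = 2.388 × 10^6 m
E_bind = GMm/(2a) = 1.82818 × 10^11 J ≈ 182.8 GJ

Final answer: 182.8 GJ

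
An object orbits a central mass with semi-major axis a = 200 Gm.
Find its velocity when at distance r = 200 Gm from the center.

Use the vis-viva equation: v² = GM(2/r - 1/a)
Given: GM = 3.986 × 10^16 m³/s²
a = 200 Gm = 2 × 10^11 m
r = 200 Gm = 2 × 10^11 m
GM = 3.986 × 10^16 m³/s²
2/r − 1/a = 1 × 10^-11 − 5 × 10^-12 = 5 × 10^-12 m⁻¹
v² = GM (2/r − 1/a) = 199300 m²/s²
v = 446.43 m/s ≈ 446.4 m/s

Final answer: 446.4 m/s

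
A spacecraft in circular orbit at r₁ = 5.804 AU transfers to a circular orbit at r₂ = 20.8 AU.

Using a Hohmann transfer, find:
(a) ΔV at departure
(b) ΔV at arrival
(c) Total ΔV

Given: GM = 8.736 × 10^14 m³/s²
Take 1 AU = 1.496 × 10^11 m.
r₁ = 5.804 AU = 8.68278 × 10^11 m
r₂ = 20.8 AU = 3.11168 × 10^12 m
GM = 8.736 × 10^14 m³/s²
Transfer ellipse: a_t = (r₁ + r₂)/2 = 1.98998 × 10^12 m
Circular speed at r₁: v₁ = √(GM/r₁) = 31.7195 m/s
Transfer speed at r₁ (periapsis): v₁ₜ = √(GM(2/r₁ − 1/a_t)) = 39.6643 m/s
(a) ΔV₁ = v₁ₜ − v₁ = 7.94478 m/s ≈ 7.945 m/s
Circular speed at r₂: v₂ = √(GM/r₂) = 16.7556 m/s
Transfer speed at r₂ (apoapsis): v₂ₜ = √(GM(2/r₂ − 1/a_t)) = 11.0679 m/s
(b) ΔV₂ = v₂ − v₂ₜ = 5.68769 m/s ≈ 5.688 m/s
(c) ΔV_total = ΔV₁ + ΔV₂ = 13.6325 m/s ≈ 13.63 m/s

Final answer:
(a) ΔV₁ = 7.945 m/s
(b) ΔV₂ = 5.688 m/s
(c) ΔV_total = 13.63 m/s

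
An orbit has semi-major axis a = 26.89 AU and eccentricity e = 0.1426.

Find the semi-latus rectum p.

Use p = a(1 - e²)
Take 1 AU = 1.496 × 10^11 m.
a = 26.89 AU = 4.02274 × 10^12 m
e = 0.1426,  e² = 0.0203348,  1 − e² = 0.979665
p = a(1 − e²) = 4.02274 × 10^12 m × 0.979665 = 3.94094 × 10^12 m ≈ 26.34 AU

Final answer: p = 26.34 AU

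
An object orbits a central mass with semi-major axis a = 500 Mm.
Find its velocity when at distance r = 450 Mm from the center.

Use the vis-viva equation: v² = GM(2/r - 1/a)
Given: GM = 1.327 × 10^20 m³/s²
a = 500 Mm = 5 × 10^8 m
r = 450 Mm = 4.5 × 10^8 m
GM = 1.327 × 10^20 m³/s²
2/r − 1/a = 4.44444 × 10^-9 − 2 × 10^-9 = 2.44444 × 10^-9 m⁻¹
v² = GM (2/r − 1/a) = 3.24378 × 10^11 m²/s²
v = 569542 m/s ≈ 569.5 km/s

Final answer: 569.5 km/s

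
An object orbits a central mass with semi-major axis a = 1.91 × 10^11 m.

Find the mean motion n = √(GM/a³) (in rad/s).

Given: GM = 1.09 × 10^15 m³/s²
a = 1.91 × 10^11 m
GM = 1.09 × 10^15 m³/s²
a³ = 6.96787 × 10^33 m³
GM/a³ = (1.09 × 10^15) / (6.96787 × 10^33) = 1.56432 × 10^-19 s⁻²
n = √(GM/a³) = 3.95515 × 10^-10 rad/s ≈ 3.955 × 10^-10 rad/s

Final answer: n = 3.955 × 10^-10 rad/s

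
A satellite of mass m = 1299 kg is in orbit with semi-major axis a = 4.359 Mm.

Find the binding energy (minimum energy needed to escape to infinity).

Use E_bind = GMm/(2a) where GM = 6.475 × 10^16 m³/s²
a = 4.359 Mm = 4.359 × 10^6 m
GM = 6.475 × 10^16 m³/s²
m = 1299 kg
GMm = 6.475 × 10^16 × 1299 = 8.41102 × 10^19 m³·kg/s²
2a = 8.718 × 10^6 m
E_bind = GMm/(2a) = 9.64788 × 10^12 J ≈ 9.648 TJ

Final answer: 9.648 TJ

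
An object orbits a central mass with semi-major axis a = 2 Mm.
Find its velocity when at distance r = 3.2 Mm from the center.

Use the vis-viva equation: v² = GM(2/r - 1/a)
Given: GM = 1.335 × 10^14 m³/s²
a = 2 Mm = 2 × 10^6 m
r = 3.2 Mm = 3.2 × 10^6 m
GM = 1.335 × 10^14 m³/s²
2/r − 1/a = 6.25 × 10^-7 − 5 × 10^-7 = 1.25 × 10^-7 m⁻¹
v² = GM (2/r − 1/a) = 1.66875 × 10^7 m²/s²
v = 4085.03 m/s ≈ 4.085 km/s

Final answer: 4.085 km/s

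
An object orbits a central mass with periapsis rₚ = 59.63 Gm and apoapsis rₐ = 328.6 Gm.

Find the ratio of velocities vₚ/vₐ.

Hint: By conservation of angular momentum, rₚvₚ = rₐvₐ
rₚ = 59.63 Gm = 5.963 × 10^10 m
rₐ = 328.6 Gm = 3.286 × 10^11 m
rₚvₚ = rₐvₐ  ⇒  vₚ/vₐ = rₐ/rₚ
vₚ/vₐ = (3.286 × 10^11) / (5.963 × 10^10) = 5.51065

Final answer: vₚ/vₐ = 5.511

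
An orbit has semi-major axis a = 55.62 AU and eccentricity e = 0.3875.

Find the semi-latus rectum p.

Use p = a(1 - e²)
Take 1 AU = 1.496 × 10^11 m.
a = 55.62 AU = 8.32075 × 10^12 m
e = 0.3875,  e² = 0.150156,  1 − e² = 0.849844
p = a(1 − e²) = 8.32075 × 10^12 m × 0.849844 = 7.07134 × 10^12 m ≈ 47.27 AU

Final answer: p = 47.27 AU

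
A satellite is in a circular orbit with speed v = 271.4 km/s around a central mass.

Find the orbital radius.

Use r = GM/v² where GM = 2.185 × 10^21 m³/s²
v = 271.4 km/s = 271400 m/s
GM = 2.185 × 10^21 m³/s²
v² = 7.3658 × 10^10 m²/s²
r = GM/v² = (2.185 × 10^21) / (7.3658 × 10^10) = 2.96641 × 10^10 m ≈ 29.66 Gm

Final answer: 29.66 Gm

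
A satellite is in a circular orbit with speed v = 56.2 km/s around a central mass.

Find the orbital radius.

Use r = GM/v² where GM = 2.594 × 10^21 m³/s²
v = 56.2 km/s = 56200 m/s
GM = 2.594 × 10^21 m³/s²
v² = 3.15844 × 10^9 m²/s²
r = GM/v² = (2.594 × 10^21) / (3.15844 × 10^9) = 8.21292 × 10^11 m ≈ 8.213 × 10^11 m

Final answer: 8.213 × 10^11 m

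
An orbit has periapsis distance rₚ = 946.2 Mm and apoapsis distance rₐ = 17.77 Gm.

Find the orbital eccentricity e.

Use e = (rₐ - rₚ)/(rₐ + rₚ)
rₚ = 946.2 Mm = 9.462 × 10^8 m
rₐ = 17.77 Gm = 1.777 × 10^10 m
rₐ − rₚ = 1.68238 × 10^10 m
rₐ + rₚ = 1.87162 × 10^10 m
e = (rₐ − rₚ)/(rₐ + rₚ) = 0.89889

Final answer: e = 0.8989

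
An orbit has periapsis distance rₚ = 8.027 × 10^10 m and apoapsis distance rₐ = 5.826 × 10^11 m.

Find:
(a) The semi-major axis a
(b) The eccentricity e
rₚ = 8.027 × 10^10 m
rₐ = 5.826 × 10^11 m
(a) a = (rₚ + rₐ)/2 = 3.31435 × 10^11 m ≈ 3.314 × 10^11 m
(b) e = (rₐ − rₚ)/(rₐ + rₚ) = (5.0233 × 10^11) / (6.6287 × 10^11) = 0.757811

Final answer:
(a) a = 3.314 × 10^11 m
(b) e = 0.7578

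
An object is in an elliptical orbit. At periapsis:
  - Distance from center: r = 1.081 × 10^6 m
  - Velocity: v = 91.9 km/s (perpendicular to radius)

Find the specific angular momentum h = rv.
r = 1.081 × 10^6 m
v = 91.9 km/s = 91900 m/s
h = rv = 1.081 × 10^6 × 91900 = 9.93439 × 10^10 m²/s ≈ 9.934 × 10^10 m²/s

Final answer: h = 9.934 × 10^10 m²/s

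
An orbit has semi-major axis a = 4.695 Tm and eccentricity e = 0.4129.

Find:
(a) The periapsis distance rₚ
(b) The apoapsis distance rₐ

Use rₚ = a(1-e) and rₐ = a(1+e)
a = 4.695 Tm = 4.695 × 10^12 m
e = 0.4129:  1 − e = 0.5871,  1 + e = 1.4129
(a) rₚ = a(1 − e) = 4.695 × 10^12 m × 0.5871 = 2.75643 × 10^12 m ≈ 2.756 Tm
(b) rₐ = a(1 + e) = 4.695 × 10^12 m × 1.4129 = 6.63357 × 10^12 m ≈ 6.634 Tm

Final answer:
(a) rₚ = 2.756 Tm
(b) rₐ = 6.634 Tm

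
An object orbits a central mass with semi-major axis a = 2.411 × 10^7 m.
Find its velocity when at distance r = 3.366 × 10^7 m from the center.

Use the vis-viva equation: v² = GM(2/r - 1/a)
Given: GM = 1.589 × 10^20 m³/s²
a = 2.411 × 10^7 m
r = 3.366 × 10^7 m
GM = 1.589 × 10^20 m³/s²
2/r − 1/a = 5.94177 × 10^-8 − 4.14766 × 10^-8 = 1.79411 × 10^-8 m⁻¹
v² = GM (2/r − 1/a) = 2.85085 × 10^12 m²/s²
v = 1.68845 × 10^6 m/s ≈ 1688 km/s

Final answer: 1688 km/s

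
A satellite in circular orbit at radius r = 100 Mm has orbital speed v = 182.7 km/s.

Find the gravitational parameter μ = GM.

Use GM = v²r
r = 100 Mm = 1 × 10^8 m
v = 182.7 km/s = 182700 m/s
v² = 3.33793 × 10^10 m²/s²
GM = v²r = 3.33793 × 10^10 × 1 × 10^8 = 3.33793 × 10^18 m³/s²
GM ≈ 3.338 × 10^18 m³/s²

Final answer: GM = 3.338 × 10^18 m³/s²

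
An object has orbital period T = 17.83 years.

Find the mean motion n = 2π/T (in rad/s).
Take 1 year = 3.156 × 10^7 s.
T = 17.83 years = 5.62715 × 10^8 s
n = 2π / (5.62715 × 10^8 s) = 1.11658 × 10^-8 rad/s ≈ 1.117 × 10^-8 rad/s

Final answer: n = 1.117 × 10^-8 rad/s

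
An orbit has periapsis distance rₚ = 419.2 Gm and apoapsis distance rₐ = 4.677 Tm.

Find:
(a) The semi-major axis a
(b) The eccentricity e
rₚ = 419.2 Gm = 4.192 × 10^11 m
rₐ = 4.677 Tm = 4.677 × 10^12 m
(a) a = (rₚ + rₐ)/2 = 2.5481 × 10^12 m ≈ 2.548 Tm
(b) e = (rₐ − rₚ)/(rₐ + rₚ) = (4.2578 × 10^12) / (5.0962 × 10^12) = 0.835485

Final answer:
(a) a = 2.548 Tm
(b) e = 0.8355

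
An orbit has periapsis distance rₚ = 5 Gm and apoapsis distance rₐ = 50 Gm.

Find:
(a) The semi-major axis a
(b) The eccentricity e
rₚ = 5 Gm = 5 × 10^9 m
rₐ = 50 Gm = 5 × 10^10 m
(a) a = (rₚ + rₐ)/2 = 2.75 × 10^10 m ≈ 27.5 Gm
(b) e = (rₐ − rₚ)/(rₐ + rₚ) = (4.5 × 10^10) / (5.5 × 10^10) = 0.818182

Final answer:
(a) a = 27.5 Gm
(b) e = 0.8182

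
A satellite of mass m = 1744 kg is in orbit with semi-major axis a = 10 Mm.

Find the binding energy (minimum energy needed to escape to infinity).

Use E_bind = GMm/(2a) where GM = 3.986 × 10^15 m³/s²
a = 10 Mm = 1 × 10^7 m
GM = 3.986 × 10^15 m³/s²
m = 1744 kg
GMm = 3.986 × 10^15 × 1744 = 6.95158 × 10^18 m³·kg/s²
2a = 2 × 10^7 m
E_bind = GMm/(2a) = 3.47579 × 10^11 J ≈ 347.6 GJ

Final answer: 347.6 GJ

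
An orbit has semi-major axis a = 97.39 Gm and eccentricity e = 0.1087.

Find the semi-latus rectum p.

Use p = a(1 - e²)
a = 97.39 Gm = 9.739 × 10^10 m
e = 0.1087,  e² = 0.0118157,  1 − e² = 0.988184
p = a(1 − e²) = 9.739 × 10^10 m × 0.988184 = 9.62393 × 10^10 m ≈ 96.24 Gm

Final answer: p = 96.24 Gm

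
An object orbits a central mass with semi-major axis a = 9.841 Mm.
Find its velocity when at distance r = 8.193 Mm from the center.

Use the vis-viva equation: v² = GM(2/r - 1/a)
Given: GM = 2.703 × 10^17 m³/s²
a = 9.841 Mm = 9.841 × 10^6 m
r = 8.193 Mm = 8.193 × 10^6 m
GM = 2.703 × 10^17 m³/s²
2/r − 1/a = 2.44111 × 10^-7 − 1.01616 × 10^-7 = 1.42495 × 10^-7 m⁻¹
v² = GM (2/r − 1/a) = 3.85164 × 10^10 m²/s²
v = 196256 m/s ≈ 196.3 km/s

Final answer: 196.3 km/s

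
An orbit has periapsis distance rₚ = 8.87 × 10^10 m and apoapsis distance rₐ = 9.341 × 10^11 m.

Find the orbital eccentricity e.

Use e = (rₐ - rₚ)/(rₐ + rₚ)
rₚ = 8.87 × 10^10 m
rₐ = 9.341 × 10^11 m
rₐ − rₚ = 8.454 × 10^11 m
rₐ + rₚ = 1.0228 × 10^12 m
e = (rₐ − rₚ)/(rₐ + rₚ) = 0.826555

Final answer: e = 0.8266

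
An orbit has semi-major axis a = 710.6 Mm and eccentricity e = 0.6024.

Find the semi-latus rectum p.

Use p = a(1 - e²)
a = 710.6 Mm = 7.106 × 10^8 m
e = 0.6024,  e² = 0.362886,  1 − e² = 0.637114
p = a(1 − e²) = 7.106 × 10^8 m × 0.637114 = 4.52733 × 10^8 m ≈ 452.7 Mm

Final answer: p = 452.7 Mm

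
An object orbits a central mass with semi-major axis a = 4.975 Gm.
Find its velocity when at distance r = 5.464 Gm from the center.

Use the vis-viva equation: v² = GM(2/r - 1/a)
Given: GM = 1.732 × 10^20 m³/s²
a = 4.975 Gm = 4.975 × 10^9 m
r = 5.464 Gm = 5.464 × 10^9 m
GM = 1.732 × 10^20 m³/s²
2/r − 1/a = 3.66032 × 10^-10 − 2.01005 × 10^-10 = 1.65027 × 10^-10 m⁻¹
v² = GM (2/r − 1/a) = 2.85827 × 10^10 m²/s²
v = 169064 m/s ≈ 169.1 km/s

Final answer: 169.1 km/s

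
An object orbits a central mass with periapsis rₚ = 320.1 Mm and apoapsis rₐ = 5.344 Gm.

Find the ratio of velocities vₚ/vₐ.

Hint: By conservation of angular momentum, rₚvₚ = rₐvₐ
rₚ = 320.1 Mm = 3.201 × 10^8 m
rₐ = 5.344 Gm = 5.344 × 10^9 m
rₚvₚ = rₐvₐ  ⇒  vₚ/vₐ = rₐ/rₚ
vₚ/vₐ = (5.344 × 10^9) / (3.201 × 10^8) = 16.6948

Final answer: vₚ/vₐ = 16.69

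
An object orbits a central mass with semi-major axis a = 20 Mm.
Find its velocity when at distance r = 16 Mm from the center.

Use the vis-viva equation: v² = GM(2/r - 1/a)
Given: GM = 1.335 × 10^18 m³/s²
a = 20 Mm = 2 × 10^7 m
r = 16 Mm = 1.6 × 10^7 m
GM = 1.335 × 10^18 m³/s²
2/r − 1/a = 1.25 × 10^-7 − 5 × 10^-8 = 7.5 × 10^-8 m⁻¹
v² = GM (2/r − 1/a) = 1.00125 × 10^11 m²/s²
v = 316425 m/s ≈ 316.4 km/s

Final answer: 316.4 km/s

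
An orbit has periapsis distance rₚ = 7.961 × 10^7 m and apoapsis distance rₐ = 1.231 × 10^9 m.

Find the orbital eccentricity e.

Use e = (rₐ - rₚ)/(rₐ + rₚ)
rₚ = 7.961 × 10^7 m
rₐ = 1.231 × 10^9 m
rₐ − rₚ = 1.15139 × 10^9 m
rₐ + rₚ = 1.31061 × 10^9 m
e = (rₐ − rₚ)/(rₐ + rₚ) = 0.878515

Final answer: e = 0.8785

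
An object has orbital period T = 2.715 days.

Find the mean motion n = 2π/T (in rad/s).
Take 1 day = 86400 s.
T = 2.715 days = 234576 s
n = 2π / 234576 s = 2.67853 × 10^-5 rad/s ≈ 2.679 × 10^-5 rad/s

Final answer: n = 2.679 × 10^-5 rad/s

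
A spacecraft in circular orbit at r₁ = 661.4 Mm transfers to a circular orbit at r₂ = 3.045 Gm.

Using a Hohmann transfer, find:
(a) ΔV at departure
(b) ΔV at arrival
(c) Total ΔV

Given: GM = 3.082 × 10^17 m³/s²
r₁ = 661.4 Mm = 6.614 × 10^8 m
r₂ = 3.045 Gm = 3.045 × 10^9 m
GM = 3.082 × 10^17 m³/s²
Transfer ellipse: a_t = (r₁ + r₂)/2 = 1.8532 × 10^9 m
Circular speed at r₁: v₁ = √(GM/r₁) = 21586.6 m/s
Transfer speed at r₁ (periapsis): v₁ₜ = √(GM(2/r₁ − 1/a_t)) = 27670.5 m/s
(a) ΔV₁ = v₁ₜ − v₁ = 6083.88 m/s ≈ 6.084 km/s
Circular speed at r₂: v₂ = √(GM/r₂) = 10060.6 m/s
Transfer speed at r₂ (apoapsis): v₂ₜ = √(GM(2/r₂ − 1/a_t)) = 6010.26 m/s
(b) ΔV₂ = v₂ − v₂ₜ = 4050.31 m/s ≈ 4.05 km/s
(c) ΔV_total = ΔV₁ + ΔV₂ = 10134.2 m/s ≈ 10.13 km/s

Final answer:
(a) ΔV₁ = 6.084 km/s
(b) ΔV₂ = 4.05 km/s
(c) ΔV_total = 10.13 km/s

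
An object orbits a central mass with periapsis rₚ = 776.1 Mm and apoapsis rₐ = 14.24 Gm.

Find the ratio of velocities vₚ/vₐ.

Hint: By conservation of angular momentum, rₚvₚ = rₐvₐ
rₚ = 776.1 Mm = 7.761 × 10^8 m
rₐ = 14.24 Gm = 1.424 × 10^10 m
rₚvₚ = rₐvₐ  ⇒  vₚ/vₐ = rₐ/rₚ
vₚ/vₐ = (1.424 × 10^10) / (7.761 × 10^8) = 18.3482

Final answer: vₚ/vₐ = 18.35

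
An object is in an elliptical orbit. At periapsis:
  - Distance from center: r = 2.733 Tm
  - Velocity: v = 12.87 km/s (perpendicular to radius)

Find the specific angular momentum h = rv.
r = 2.733 Tm = 2.733 × 10^12 m
v = 12.87 km/s = 12870 m/s
h = rv = 2.733 × 10^12 × 12870 = 3.51737 × 10^16 m²/s ≈ 3.517 × 10^16 m²/s

Final answer: h = 3.517 × 10^16 m²/s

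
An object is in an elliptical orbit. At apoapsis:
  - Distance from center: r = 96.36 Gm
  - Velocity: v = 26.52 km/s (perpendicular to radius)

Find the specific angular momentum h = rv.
r = 96.36 Gm = 9.636 × 10^10 m
v = 26.52 km/s = 26520 m/s
h = rv = 9.636 × 10^10 × 26520 = 2.55547 × 10^15 m²/s ≈ 2.555 × 10^15 m²/s

Final answer: h = 2.555 × 10^15 m²/s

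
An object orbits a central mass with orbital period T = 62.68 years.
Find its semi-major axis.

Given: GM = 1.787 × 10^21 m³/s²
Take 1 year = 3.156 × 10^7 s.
T = 62.68 years = 1.97818 × 10^9 s
GM = 1.787 × 10^21 m³/s²
Kepler's third law: a³ = GM T² / (4π²)
T² = 3.9132 × 10^18 s²
a³ = (1.787 × 10^21) × (3.9132 × 10^18) / (4π²) = 1.77132 × 10^38 m³
a = (a³)^(1/3) = 5.61607 × 10^12 m ≈ 5.616 Tm

Final answer: 5.616 Tm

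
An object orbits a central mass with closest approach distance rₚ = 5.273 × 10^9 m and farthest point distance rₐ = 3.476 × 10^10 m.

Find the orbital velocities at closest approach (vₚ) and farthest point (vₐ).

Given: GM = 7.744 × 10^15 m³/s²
rₚ = 5.273 × 10^9 m
rₐ = 3.476 × 10^10 m
GM = 7.744 × 10^15 m³/s²
a = (rₚ + rₐ)/2 = 2.00165 × 10^10 m
Vis-viva: v² = GM (2/r − 1/a)
vₚ² = 7.744 × 10^15 × (3.79291 × 10^-10 − 4.99588 × 10^-11) = 2.55035 × 10^6 m²/s²
vₚ = 1596.98 m/s ≈ 1.597 km/s
vₐ² = 7.744 × 10^15 × (5.75374 × 10^-11 − 4.99588 × 10^-11) = 58688.8 m²/s²
vₐ = 242.258 m/s ≈ 242.3 m/s

Final answer: vₚ = 1.597 km/s, vₐ = 242.3 m/s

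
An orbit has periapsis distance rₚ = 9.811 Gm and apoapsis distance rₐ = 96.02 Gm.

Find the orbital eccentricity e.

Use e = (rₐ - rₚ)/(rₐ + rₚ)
rₚ = 9.811 Gm = 9.811 × 10^9 m
rₐ = 96.02 Gm = 9.602 × 10^10 m
rₐ − rₚ = 8.6209 × 10^10 m
rₐ + rₚ = 1.05831 × 10^11 m
e = (rₐ − rₚ)/(rₐ + rₚ) = 0.814591

Final answer: e = 0.8146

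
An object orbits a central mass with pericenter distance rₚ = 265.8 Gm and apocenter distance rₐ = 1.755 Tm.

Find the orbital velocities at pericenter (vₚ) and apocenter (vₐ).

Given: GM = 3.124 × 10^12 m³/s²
rₚ = 265.8 Gm = 2.658 × 10^11 m
rₐ = 1.755 Tm = 1.755 × 10^12 m
GM = 3.124 × 10^12 m³/s²
a = (rₚ + rₐ)/2 = 1.0104 × 10^12 m
Vis-viva: v² = GM (2/r − 1/a)
vₚ² = 3.124 × 10^12 × (7.52445 × 10^-12 − 9.89707 × 10^-13) = 20.4146 m²/s²
vₚ = 4.51825 m/s ≈ 4.518 m/s
vₐ² = 3.124 × 10^12 × (1.1396 × 10^-12 − 9.89707 × 10^-13) = 0.468269 m²/s²
vₐ = 0.684302 m/s ≈ 0.6843 m/s

Final answer: vₚ = 4.518 m/s, vₐ = 0.6843 m/s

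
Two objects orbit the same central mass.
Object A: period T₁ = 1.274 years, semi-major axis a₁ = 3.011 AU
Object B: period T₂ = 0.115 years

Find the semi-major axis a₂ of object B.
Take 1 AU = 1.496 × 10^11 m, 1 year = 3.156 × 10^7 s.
T₁ = 1.274 years = 4.02074 × 10^7 s
T₂ = 0.115 years = 3.6294 × 10^6 s
a₁ = 3.011 AU = 4.50446 × 10^11 m
Kepler's third law: (T₂/T₁)² = (a₂/a₁)³  ⇒  a₂ = a₁ (T₂/T₁)^(2/3)
T₂/T₁ = 0.0902669
(T₂/T₁)^(2/3) = 0.201227
a₂ = 4.50446 × 10^11 m × 0.201227 = 9.06417 × 10^10 m ≈ 0.6059 AU

Final answer: a₂ = 0.6059 AU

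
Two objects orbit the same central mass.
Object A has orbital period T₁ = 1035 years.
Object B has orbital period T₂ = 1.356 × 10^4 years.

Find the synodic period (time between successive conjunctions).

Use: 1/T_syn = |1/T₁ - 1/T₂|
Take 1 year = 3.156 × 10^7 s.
T₁ = 1035 years = 3.26646 × 10^10 s
T₂ = 1.356 × 10^4 years = 4.27954 × 10^11 s
1/T₁ = 3.06142 × 10^-11 s⁻¹
1/T₂ = 2.3367 × 10^-12 s⁻¹
|1/T₁ − 1/T₂| = 2.82775 × 10^-11 s⁻¹
T_syn = 1 / |1/T₁ − 1/T₂| = 3.53638 × 10^10 s ≈ 1121 years

Final answer: T_syn = 1121 years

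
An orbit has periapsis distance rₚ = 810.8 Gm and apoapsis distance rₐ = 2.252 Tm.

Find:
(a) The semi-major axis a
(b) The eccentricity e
rₚ = 810.8 Gm = 8.108 × 10^11 m
rₐ = 2.252 Tm = 2.252 × 10^12 m
(a) a = (rₚ + rₐ)/2 = 1.5314 × 10^12 m ≈ 1.531 Tm
(b) e = (rₐ − rₚ)/(rₐ + rₚ) = (1.4412 × 10^12) / (3.0628 × 10^12) = 0.47055

Final answer:
(a) a = 1.531 Tm
(b) e = 0.4705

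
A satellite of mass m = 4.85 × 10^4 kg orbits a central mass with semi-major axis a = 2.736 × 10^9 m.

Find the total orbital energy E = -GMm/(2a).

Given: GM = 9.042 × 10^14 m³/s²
a = 2.736 × 10^9 m
GM = 9.042 × 10^14 m³/s²
2a = 5.472 × 10^9 m
GMm = 9.042 × 10^14 × 48500 = 4.38537 × 10^19 m³·kg/s²
E = −GMm/(2a) = -8.0142 × 10^9 J ≈ -8.014 GJ

Final answer: -8.014 GJ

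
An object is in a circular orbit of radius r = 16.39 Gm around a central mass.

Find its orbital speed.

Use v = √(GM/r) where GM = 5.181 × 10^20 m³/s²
r = 16.39 Gm = 1.639 × 10^10 m
GM = 5.181 × 10^20 m³/s²
GM/r = (5.181 × 10^20) / (1.639 × 10^10) = 3.16107 × 10^10 m²/s²
v = √(GM/r) = 177794 m/s ≈ 177.8 km/s

Final answer: 177.8 km/s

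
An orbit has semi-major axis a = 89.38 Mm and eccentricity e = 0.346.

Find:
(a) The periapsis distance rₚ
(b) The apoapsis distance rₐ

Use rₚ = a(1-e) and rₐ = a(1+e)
a = 89.38 Mm = 8.938 × 10^7 m
e = 0.346:  1 − e = 0.654,  1 + e = 1.346
(a) rₚ = a(1 − e) = 8.938 × 10^7 m × 0.654 = 5.84545 × 10^7 m ≈ 58.45 Mm
(b) rₐ = a(1 + e) = 8.938 × 10^7 m × 1.346 = 1.20305 × 10^8 m ≈ 120.3 Mm

Final answer:
(a) rₚ = 58.45 Mm
(b) rₐ = 120.3 Mm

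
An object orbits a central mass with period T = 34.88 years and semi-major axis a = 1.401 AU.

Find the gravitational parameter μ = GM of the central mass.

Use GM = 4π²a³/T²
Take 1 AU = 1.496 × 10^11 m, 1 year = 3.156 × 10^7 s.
T = 34.88 years = 1.10081 × 10^9 s
a = 1.401 AU = 2.0959 × 10^11 m
a³ = 9.20681 × 10^33 m³
T² = 1.21179 × 10^18 s²
GM = 4π² × (9.20681 × 10^33) / (1.21179 × 10^18) = 2.99945 × 10^17 m³/s²
GM ≈ 2.999 × 10^17 m³/s²

Final answer: GM = 2.999 × 10^17 m³/s²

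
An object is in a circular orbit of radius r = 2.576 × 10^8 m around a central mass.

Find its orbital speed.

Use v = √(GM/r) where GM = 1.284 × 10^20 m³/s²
r = 2.576 × 10^8 m
GM = 1.284 × 10^20 m³/s²
GM/r = (1.284 × 10^20) / (2.576 × 10^8) = 4.98447 × 10^11 m²/s²
v = √(GM/r) = 706008 m/s ≈ 706 km/s

Final answer: 706 km/s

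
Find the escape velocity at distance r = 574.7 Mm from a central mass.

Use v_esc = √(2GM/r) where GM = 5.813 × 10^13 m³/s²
r = 574.7 Mm = 5.747 × 10^8 m
GM = 5.813 × 10^13 m³/s²
2GM/r = 2 × (5.813 × 10^13) / (5.747 × 10^8) = 202297 m²/s²
v_esc = √(2GM/r) = 449.774 m/s ≈ 449.8 m/s

Final answer: 449.8 m/s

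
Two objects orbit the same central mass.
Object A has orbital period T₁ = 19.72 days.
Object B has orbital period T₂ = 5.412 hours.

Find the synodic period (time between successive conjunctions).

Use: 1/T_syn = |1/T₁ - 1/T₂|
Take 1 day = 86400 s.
T₁ = 19.72 days = 1.70381 × 10^6 s
T₂ = 5.412 hours = 19483.2 s
1/T₁ = 5.86921 × 10^-7 s⁻¹
1/T₂ = 5.13263 × 10^-5 s⁻¹
|1/T₁ − 1/T₂| = 5.07394 × 10^-5 s⁻¹
T_syn = 1 / |1/T₁ − 1/T₂| = 19708.6 s ≈ 5.475 hours

Final answer: T_syn = 5.475 hours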